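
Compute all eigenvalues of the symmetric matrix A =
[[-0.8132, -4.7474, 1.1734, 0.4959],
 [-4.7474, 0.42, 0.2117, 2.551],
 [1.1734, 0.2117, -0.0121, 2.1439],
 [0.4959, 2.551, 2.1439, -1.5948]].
sigma(A) ≈ {-6, -3, 2, 5}

A is real symmetric, so its spectrum consists of real eigenvalues. Expanding the characteristic polynomial of the displayed matrix gives
  det(λ I - A) = p(λ) = λ^4 + (2)λ^3 + (-35)λ^2 + (-36.0011)λ + (180.0039).
Solving p(λ) = 0 yields eigenvalues ≈ -6, -3, 2, 5. (A is shown rounded to 4 decimals, so these recover the underlying integer eigenvalues to within that precision.)
Verification: the trace of A = -2 equals the sum of eigenvalues -2, and det(A) ≈ 180.0039 matches the eigenvalue product 180.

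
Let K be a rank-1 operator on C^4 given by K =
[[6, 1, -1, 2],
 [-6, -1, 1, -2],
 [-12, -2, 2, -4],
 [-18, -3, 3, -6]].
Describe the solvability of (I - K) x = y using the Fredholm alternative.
(I - K) is singular (det(I - K) = 0, i.e. 1 ∈ sigma(K)). (I - K) x = y is solvable iff y ⊥ ker((I - K)^*) = span{(6, 1, -1, 2)}, i.e. iff 6y_1 + y_2 - y_3 + 2y_4 = 0. When solvable, the solutions are x = y + c·(1, -1, -2, -3), c arbitrary (ker(I - K) = span{(1, -1, -2, -3)}, dimension 1).

K has rank 1, so it is an outer product K = u v^T: every row of K is a multiple of one row vector. Reading off the entries, u = (1, -1, -2, -3) and v = (6, 1, -1, 2) (row i of K equals u_i·v^T). A rank-one matrix u v^T satisfies K u = u (v·u) and kills the (3)-dimensional subspace v^⊥, so its characteristic polynomial is lambda^3 (lambda - v·u) with v·u = tr K = 1. Hence the eigenvalues of I - K are 1 (multiplicity 3) and 1 - (1) = 0, so det(I - K) = 0. (Direct check: I - K =
[[-5, -1, 1, -2],
 [6, 2, -1, 2],
 [12, 2, -1, 4],
 [18, 3, -3, 7]]
has determinant 0.) So 1 is an eigenvalue of K and (I - K) is not invertible. The finite-dimensional Fredholm alternative says: either (I - K) is invertible, or ker(I - K) ≠ {0} and then range(I - K) = ker((I - K)^*)^⊥, with dim ker(I - K) = dim ker((I - K)^*). We are in the second case, so we need both kernels. Kernel of I - K: (I - K) u = u - u (v·u) = u - u = 0, so ker(I - K) = span{u} = span{(1, -1, -2, -3)} (it is exactly 1-dimensional because rank(I - K) = 3). Kernel of the adjoint: K is real, so (I - K)^* = I - K^T = I - v u^T, and (I - v u^T) v = v - v (u·v) = 0; hence ker((I - K)^*) = span{v} = span{(6, 1, -1, 2)}. Therefore (I - K) x = y is solvable iff <y, v> = 0, i.e. iff 6y_1 + y_2 - y_3 + 2y_4 = 0. When this holds, K y = u (v·y) = 0, so (I - K) y = y and x = y is a particular solution; the full solution set is the line x = y + c·u = y + c·(1, -1, -2, -3), c ∈ C.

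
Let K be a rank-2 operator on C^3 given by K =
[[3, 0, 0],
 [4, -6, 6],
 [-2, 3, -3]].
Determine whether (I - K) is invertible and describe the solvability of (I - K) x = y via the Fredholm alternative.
(I - K) is invertible (det(I - K) = -20 ≠ 0), so for every y in C^3 the equation (I - K) x = y has a unique solution.

K has rank 2 and factors as K = U V^T = u1 v1^T + u2 v2^T with u1 = (-1, -2, 1), v1 = (-2, 3, -3), u2 = (1, 0, 0), v2 = (1, 3, -3) (multiplying out reproduces the displayed K). The nonzero eigenvalues of U V^T coincide with those of the 2 x 2 matrix G = V^T U = [[v1·u1, v1·u2], [v2·u1, v2·u2]] = [[-7, -2], [-10, 1]], and by the Sylvester determinant identity det(I_3 - U V^T) = det(I_2 - V^T U) = det([[8, 2], [10, 0]]) = (8)(0) - (2)(10) = -20. (Direct check: I - K =
[[-2, 0, 0],
 [-4, 7, -6],
 [2, -3, 4]]
has determinant -20.) The finite-dimensional Fredholm alternative says: either (I - K) is invertible, or ker(I - K) ≠ {0} and then range(I - K) = ker((I - K)^*)^⊥, with dim ker(I - K) = dim ker((I - K)^*). Since det(I - K) ≠ 0, 1 is not an eigenvalue of K and ker(I - K) = {0}, so we are in the first case: for every y there is a unique x = (I - K)^(-1) y. (Explicitly, by the Woodbury identity, (I - U V^T)^(-1) = I + U (I_2 - G)^(-1) V^T.)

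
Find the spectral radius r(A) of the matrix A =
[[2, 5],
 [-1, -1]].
r(A) = sqrt(3) ≈ 1.7321

The eigenvalues of A are the roots of its characteristic polynomial. With M = A (coefficients from the trace and determinant):
  p(λ) = det(λ I - M) = λ^2 - λ + 3.
For λ^2 - λ + 3 the discriminant is -11. It is negative, so the roots are the complex-conjugate pair λ = 1/2 ± (sqrt(11)/2) i ≈ 0.5 ± 1.6583i. For a conjugate pair the product of the roots equals the constant term, so |λ|^2 = 3 and |λ| = sqrt(3) ≈ 1.7321.
Thus the eigenvalues (to 4 decimals) are 0.5 ± 1.6583i (modulus 1.7321). The spectral radius is the largest modulus: r(A) = sqrt(3) ≈ 1.7321. (Cross-check: r(A) ≤ ||A||_2 ≈ 5.5414; equality holds whenever A is normal, though it can also hold for some non-normal A.)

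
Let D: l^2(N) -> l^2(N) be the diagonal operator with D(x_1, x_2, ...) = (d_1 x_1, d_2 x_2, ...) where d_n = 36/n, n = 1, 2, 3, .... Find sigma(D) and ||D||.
sigma(D) = {36/n : n ≥ 1} ∪ {0}; ||D|| = 36

A bounded diagonal operator on l^2 with diagonal entries d_n has spectrum equal to the closure of {d_n : n ≥ 1}: every d_n is an eigenvalue (with eigenvector e_n), so {d_n} ⊂ sigma(D); the spectrum is closed, so its closure is too; and for lambda not in the closure, (D - lambda I) has bounded inverse (the diagonal entries 1/(d_n - lambda) are bounded). For our sequence d_n = 36/n, n = 1, 2, 3, ...:
  - {d_n} = {36/n : n ≥ 1}; the only limit point is 0
  - closure = {36/n : n ≥ 1} ∪ {0}
For the norm: a diagonal operator has ||D|| = sup_n |d_n|. Here d_n = 36/n is positive and decreasing, so sup_n |d_n| = d_1 = 36. So ||D|| = 36.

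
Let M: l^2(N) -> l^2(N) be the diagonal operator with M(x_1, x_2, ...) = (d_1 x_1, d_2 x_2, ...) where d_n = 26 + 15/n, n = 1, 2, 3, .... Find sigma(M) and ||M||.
sigma(M) = {26 + 15/n : n ≥ 1} ∪ {26}; ||M|| = 41

A bounded diagonal operator on l^2 with diagonal entries d_n has spectrum equal to the closure of {d_n : n ≥ 1}: every d_n is an eigenvalue (with eigenvector e_n), so {d_n} ⊂ sigma(M); the spectrum is closed, so its closure is too; and for lambda not in the closure, (M - lambda I) has bounded inverse (the diagonal entries 1/(d_n - lambda) are bounded). For our sequence d_n = 26 + 15/n, n = 1, 2, 3, ...:
  - {d_n} = {26 + 15/n : n ≥ 1}; the only limit point is 26
  - closure = {26 + 15/n : n ≥ 1} ∪ {26}
For the norm: a diagonal operator has ||M|| = sup_n |d_n|. Here d_n = 26 + 15/n is positive and decreasing, so sup_n |d_n| = d_1 = 26 + 15 = 41. So ||M|| = 41.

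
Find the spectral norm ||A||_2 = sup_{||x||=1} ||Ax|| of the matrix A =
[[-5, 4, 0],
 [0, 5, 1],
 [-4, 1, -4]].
||A||_2 ≈ 8.2341 (= sqrt(largest eigenvalue of A^T A))

||A||_2 = sigma_max(A) = sqrt(lambda_max(A^T A)). Form the symmetric matrix M = A^T A =
[[41, -24, 16],
 [-24, 42, 1],
 [16, 1, 17]].
Its characteristic polynomial (trace, sum of principal 2x2 minors, determinant of M give the coefficients) is
  p(λ) = det(λ I - M) = λ^3 - 100λ^2 + 2300λ - 7921.
No integer candidate from the rational root theorem (±divisors of 7921) is a root, so the roots are irrational. The cubic discriminant is Δ = 3646899493 > 0, so there are three distinct real roots. p(4) = -257 and p(5) = 1204 have opposite signs, so a root lies in (4, 5); Newton's method refines it to λ ≈ 4.1676. p(28) = 31 and p(29) = -932 have opposite signs, so a root lies in (28, 29); Newton's method refines it to λ ≈ 28.0327. p(67) = -1958 and p(68) = 511 have opposite signs, so a root lies in (67, 68); Newton's method refines it to λ ≈ 67.7997. Check (Vieta): the three roots sum to 100, matching tr M = 100.
So the eigenvalues of A^T A are ≈ 4.1676, 28.0327, 67.7997 (all ≥ 0, as they must be for A^T A). The largest is λ_max ≈ 67.7997, hence ||A||_2 = sqrt(λ_max) ≈ 8.2341.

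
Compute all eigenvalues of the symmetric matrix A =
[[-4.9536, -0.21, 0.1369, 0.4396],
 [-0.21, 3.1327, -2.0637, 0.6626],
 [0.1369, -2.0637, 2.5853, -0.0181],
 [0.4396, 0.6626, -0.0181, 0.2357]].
sigma(A) ≈ {-5, 0, 1, 5}

A is real symmetric, so its spectrum consists of real eigenvalues. Expanding the characteristic polynomial of the displayed matrix gives
  det(λ I - A) = p(λ) = λ^4 + (-1)λ^3 + (-25)λ^2 + (25.0019)λ + (0).
Solving p(λ) = 0 yields eigenvalues ≈ -5, 0, 1, 5. (A is shown rounded to 4 decimals, so these recover the underlying integer eigenvalues to within that precision.)
Verification: the trace of A = 1 equals the sum of eigenvalues 1, and det(A) ≈ -0.0000 matches the eigenvalue product 0.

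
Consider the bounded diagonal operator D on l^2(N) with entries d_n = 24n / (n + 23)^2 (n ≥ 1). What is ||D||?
||D|| = 6/23 (attained at n = 23)

For D diagonal, ||D|| = sup_n |d_n|. Treat f(x) = 24x / (x + 23)^2 for real x > 0. By the quotient rule, f'(x) = 24(23 - x)/(x + 23)^3, which is positive for x < 23 and negative for x > 23. So f has a unique maximum at x = 23, and since 23 is a positive integer, the supremum over n ≥ 1 is attained at n = 23: d_23 = 24·23/(23 + 23)^2 = 24·23/2116 = 6/23. Hence ||D|| = 6/23.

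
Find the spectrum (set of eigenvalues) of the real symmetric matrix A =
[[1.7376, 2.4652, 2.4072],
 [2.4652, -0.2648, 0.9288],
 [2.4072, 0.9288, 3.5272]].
sigma(A) ≈ {-2, 1, 6}

A is real symmetric, so its spectrum consists of real eigenvalues. Expanding the characteristic polynomial of the displayed matrix gives
  det(λ I - A) = p(λ) = λ^3 + (-5)λ^2 + (-8)λ + (12).
Solving p(λ) = 0 yields eigenvalues ≈ -2, 1, 6. (A is shown rounded to 4 decimals, so these recover the underlying integer eigenvalues to within that precision.)
Verification: the trace of A = 5 equals the sum of eigenvalues 5, and det(A) ≈ -11.9996 matches the eigenvalue product -12.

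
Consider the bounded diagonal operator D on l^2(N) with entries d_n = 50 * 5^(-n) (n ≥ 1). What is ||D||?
||D|| = 10 (attained at n = 1)

For D diagonal, ||D|| = sup_n |d_n|. The sequence d_n = 50 * 5^(-n) is positive and strictly decreasing (ratio 5^(-1) < 1), so the supremum is d_1 = 50/5 = 10. Hence ||D|| = 10.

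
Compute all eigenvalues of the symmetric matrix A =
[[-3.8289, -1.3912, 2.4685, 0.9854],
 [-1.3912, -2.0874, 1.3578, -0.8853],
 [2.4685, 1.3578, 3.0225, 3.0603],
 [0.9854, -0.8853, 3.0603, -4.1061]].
sigma(A) ≈ {-6, -5, -1, 5}

A is real symmetric, so its spectrum consists of real eigenvalues. Expanding the characteristic polynomial of the displayed matrix gives
  det(λ I - A) = p(λ) = λ^4 + (7)λ^3 + (-19)λ^2 + (-174.9961)λ + (-149.9936).
Solving p(λ) = 0 yields eigenvalues ≈ -6, -5, -1, 5. (A is shown rounded to 4 decimals, so these recover the underlying integer eigenvalues to within that precision.)
Verification: the trace of A = -7 equals the sum of eigenvalues -7, and det(A) ≈ -149.9936 matches the eigenvalue product -150.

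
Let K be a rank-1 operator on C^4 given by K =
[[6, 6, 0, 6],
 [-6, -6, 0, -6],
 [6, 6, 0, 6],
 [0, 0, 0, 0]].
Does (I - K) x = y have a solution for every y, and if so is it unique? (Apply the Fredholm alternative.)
(I - K) is invertible (det(I - K) = 1 ≠ 0), so for every y in C^4 the equation (I - K) x = y has a unique solution.

K has rank 1, so it is an outer product K = u v^T: every row of K is a multiple of one row vector. Reading off the entries, u = (-2, 2, -2, 0) and v = (-3, -3, 0, -3) (row i of K equals u_i·v^T). A rank-one matrix u v^T satisfies K u = u (v·u) and kills the (3)-dimensional subspace v^⊥, so its characteristic polynomial is lambda^3 (lambda - v·u) with v·u = tr K = 0. Hence the eigenvalues of I - K are 1 (multiplicity 3) and 1 - (0) = 1, so det(I - K) = 1. (Direct check: I - K =
[[-5, -6, 0, -6],
 [6, 7, 0, 6],
 [-6, -6, 1, -6],
 [0, 0, 0, 1]]
has determinant 1.) The finite-dimensional Fredholm alternative says: either (I - K) is invertible, or ker(I - K) ≠ {0} and then range(I - K) = ker((I - K)^*)^⊥, with dim ker(I - K) = dim ker((I - K)^*). Since det(I - K) ≠ 0, 1 is not an eigenvalue of K and ker(I - K) = {0}, so we are in the first case: for every y there is a unique x = (I - K)^(-1) y. Explicitly, by the Sherman–Morrison formula, (I - u v^T)^(-1) = I + u v^T/(1 - v·u), i.e. (I - K)^(-1) = I + K.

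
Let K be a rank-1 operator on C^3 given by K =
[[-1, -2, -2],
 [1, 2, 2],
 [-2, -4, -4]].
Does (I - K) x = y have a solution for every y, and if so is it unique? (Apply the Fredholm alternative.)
(I - K) is invertible (det(I - K) = 4 ≠ 0), so for every y in C^3 the equation (I - K) x = y has a unique solution.

K has rank 1, so it is an outer product K = u v^T: every row of K is a multiple of one row vector. Reading off the entries, u = (1, -1, 2) and v = (-1, -2, -2) (row i of K equals u_i·v^T). A rank-one matrix u v^T satisfies K u = u (v·u) and kills the (2)-dimensional subspace v^⊥, so its characteristic polynomial is lambda^2 (lambda - v·u) with v·u = tr K = -3. Hence the eigenvalues of I - K are 1 (multiplicity 2) and 1 - (-3) = 4, so det(I - K) = 4. (Direct check: I - K =
[[2, 2, 2],
 [-1, -1, -2],
 [2, 4, 5]]
has determinant 4.) The finite-dimensional Fredholm alternative says: either (I - K) is invertible, or ker(I - K) ≠ {0} and then range(I - K) = ker((I - K)^*)^⊥, with dim ker(I - K) = dim ker((I - K)^*). Since det(I - K) ≠ 0, 1 is not an eigenvalue of K and ker(I - K) = {0}, so we are in the first case: for every y there is a unique x = (I - K)^(-1) y. Explicitly, by the Sherman–Morrison formula, (I - u v^T)^(-1) = I + u v^T/(1 - v·u), i.e. (I - K)^(-1) = I + K/(4).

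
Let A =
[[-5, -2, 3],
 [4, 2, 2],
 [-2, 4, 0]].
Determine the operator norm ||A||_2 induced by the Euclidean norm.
||A||_2 ≈ 7.0995 (= sqrt(largest eigenvalue of A^T A))

||A||_2 = sigma_max(A) = sqrt(lambda_max(A^T A)). Form the symmetric matrix M = A^T A =
[[45, 10, -7],
 [10, 24, -2],
 [-7, -2, 13]].
Its characteristic polynomial (trace, sum of principal 2x2 minors, determinant of M give the coefficients) is
  p(λ) = det(λ I - M) = λ^3 - 82λ^2 + 1824λ - 11664.
No integer candidate from the rational root theorem (±divisors of 11664) is a root, so the roots are irrational. The cubic discriminant is Δ = 101124864 > 0, so there are three distinct real roots. p(11) = -191 and p(12) = 144 have opposite signs, so a root lies in (11, 12); Newton's method refines it to λ ≈ 11.5349. p(20) = 16 and p(21) = -261 have opposite signs, so a root lies in (20, 21); Newton's method refines it to λ ≈ 20.0622. p(50) = -464 and p(51) = 729 have opposite signs, so a root lies in (50, 51); Newton's method refines it to λ ≈ 50.4029. Check (Vieta): the three roots sum to 82, matching tr M = 82.
So the eigenvalues of A^T A are ≈ 11.5349, 20.0622, 50.4029 (all ≥ 0, as they must be for A^T A). The largest is λ_max ≈ 50.4029, hence ||A||_2 = sqrt(λ_max) ≈ 7.0995.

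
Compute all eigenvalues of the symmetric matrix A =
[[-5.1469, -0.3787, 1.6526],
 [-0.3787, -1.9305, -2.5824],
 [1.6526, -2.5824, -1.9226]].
sigma(A) ≈ {-6, -4, 1}

A is real symmetric, so its spectrum consists of real eigenvalues. Expanding the characteristic polynomial of the displayed matrix gives
  det(λ I - A) = p(λ) = λ^3 + (9)λ^2 + (14)λ + (-24).
Solving p(λ) = 0 yields eigenvalues ≈ -6, -4, 1. (A is shown rounded to 4 decimals, so these recover the underlying integer eigenvalues to within that precision.)
Verification: the trace of A = -9 equals the sum of eigenvalues -9, and det(A) ≈ 24.0009 matches the eigenvalue product 24.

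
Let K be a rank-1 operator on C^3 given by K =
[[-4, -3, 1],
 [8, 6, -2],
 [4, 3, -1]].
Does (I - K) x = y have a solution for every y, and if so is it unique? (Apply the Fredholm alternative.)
(I - K) is singular (det(I - K) = 0, i.e. 1 ∈ sigma(K)). (I - K) x = y is solvable iff y ⊥ ker((I - K)^*) = span{(-4, -3, 1)}, i.e. iff -4y_1 - 3y_2 + y_3 = 0. When solvable, the solutions are x = y + c·(1, -2, -1), c arbitrary (ker(I - K) = span{(1, -2, -1)}, dimension 1).

K has rank 1, so it is an outer product K = u v^T: every row of K is a multiple of one row vector. Reading off the entries, u = (1, -2, -1) and v = (-4, -3, 1) (row i of K equals u_i·v^T). A rank-one matrix u v^T satisfies K u = u (v·u) and kills the (2)-dimensional subspace v^⊥, so its characteristic polynomial is lambda^2 (lambda - v·u) with v·u = tr K = 1. Hence the eigenvalues of I - K are 1 (multiplicity 2) and 1 - (1) = 0, so det(I - K) = 0. (Direct check: I - K =
[[5, 3, -1],
 [-8, -5, 2],
 [-4, -3, 2]]
has determinant 0.) So 1 is an eigenvalue of K and (I - K) is not invertible. The finite-dimensional Fredholm alternative says: either (I - K) is invertible, or ker(I - K) ≠ {0} and then range(I - K) = ker((I - K)^*)^⊥, with dim ker(I - K) = dim ker((I - K)^*). We are in the second case, so we need both kernels. Kernel of I - K: (I - K) u = u - u (v·u) = u - u = 0, so ker(I - K) = span{u} = span{(1, -2, -1)} (it is exactly 1-dimensional because rank(I - K) = 2). Kernel of the adjoint: K is real, so (I - K)^* = I - K^T = I - v u^T, and (I - v u^T) v = v - v (u·v) = 0; hence ker((I - K)^*) = span{v} = span{(-4, -3, 1)}. Therefore (I - K) x = y is solvable iff <y, v> = 0, i.e. iff -4y_1 - 3y_2 + y_3 = 0. When this holds, K y = u (v·y) = 0, so (I - K) y = y and x = y is a particular solution; the full solution set is the line x = y + c·u = y + c·(1, -2, -1), c ∈ C.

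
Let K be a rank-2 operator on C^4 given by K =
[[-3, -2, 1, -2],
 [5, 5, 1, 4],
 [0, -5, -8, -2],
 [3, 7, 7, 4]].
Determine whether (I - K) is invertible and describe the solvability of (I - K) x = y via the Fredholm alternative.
(I - K) is invertible (det(I - K) = -45 ≠ 0), so for every y in C^4 the equation (I - K) x = y has a unique solution.

K has rank 2 and factors as K = U V^T = u1 v1^T + u2 v2^T with u1 = (-1, 1, 2, -1), v1 = (1, -1, -3, 0), u2 = (-1, 2, -1, 2), v2 = (2, 3, 2, 2) (multiplying out reproduces the displayed K). The nonzero eigenvalues of U V^T coincide with those of the 2 x 2 matrix G = V^T U = [[v1·u1, v1·u2], [v2·u1, v2·u2]] = [[-8, 0], [3, 6]], and by the Sylvester determinant identity det(I_4 - U V^T) = det(I_2 - V^T U) = det([[9, 0], [-3, -5]]) = (9)(-5) - (0)(-3) = -45. (Direct check: I - K =
[[4, 2, -1, 2],
 [-5, -4, -1, -4],
 [0, 5, 9, 2],
 [-3, -7, -7, -3]]
has determinant -45.) The finite-dimensional Fredholm alternative says: either (I - K) is invertible, or ker(I - K) ≠ {0} and then range(I - K) = ker((I - K)^*)^⊥, with dim ker(I - K) = dim ker((I - K)^*). Since det(I - K) ≠ 0, 1 is not an eigenvalue of K and ker(I - K) = {0}, so we are in the first case: for every y there is a unique x = (I - K)^(-1) y. (Explicitly, by the Woodbury identity, (I - U V^T)^(-1) = I + U (I_2 - G)^(-1) V^T.)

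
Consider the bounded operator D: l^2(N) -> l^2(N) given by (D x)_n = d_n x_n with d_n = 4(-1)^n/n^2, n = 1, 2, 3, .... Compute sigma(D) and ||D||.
sigma(D) = {4(-1)^n/n^2 : n ≥ 1} ∪ {0}; ||D|| = 4

A bounded diagonal operator on l^2 with diagonal entries d_n has spectrum equal to the closure of {d_n : n ≥ 1}: every d_n is an eigenvalue (with eigenvector e_n), so {d_n} ⊂ sigma(D); the spectrum is closed, so its closure is too; and for lambda not in the closure, (D - lambda I) has bounded inverse (the diagonal entries 1/(d_n - lambda) are bounded). For our sequence d_n = 4(-1)^n/n^2, n = 1, 2, 3, ...:
  - {d_n} = {4(-1)^n/n^2 : n ≥ 1}; the only limit point is 0
  - closure = {4(-1)^n/n^2 : n ≥ 1} ∪ {0}
For the norm: a diagonal operator has ||D|| = sup_n |d_n|. Here |d_n| = 4/n^2 is decreasing, so sup_n |d_n| = |d_1| = 4. So ||D|| = 4.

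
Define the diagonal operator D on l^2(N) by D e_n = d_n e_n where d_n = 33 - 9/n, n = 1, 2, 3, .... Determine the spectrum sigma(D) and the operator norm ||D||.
sigma(D) = {33 - 9/n : n ≥ 1} ∪ {33}; ||D|| = 33

A bounded diagonal operator on l^2 with diagonal entries d_n has spectrum equal to the closure of {d_n : n ≥ 1}: every d_n is an eigenvalue (with eigenvector e_n), so {d_n} ⊂ sigma(D); the spectrum is closed, so its closure is too; and for lambda not in the closure, (D - lambda I) has bounded inverse (the diagonal entries 1/(d_n - lambda) are bounded). For our sequence d_n = 33 - 9/n, n = 1, 2, 3, ...:
  - {d_n} = {33 - 9/n : n ≥ 1}; the only limit point is 33
  - closure = {33 - 9/n : n ≥ 1} ∪ {33}
For the norm: a diagonal operator has ||D|| = sup_n |d_n|. Here d_n = 33 - 9/n increases monotonically from d_1 = 24 toward 33, with all terms in [24, 33); so sup_n |d_n| = 33 (the supremum is the limit, not attained). So ||D|| = 33.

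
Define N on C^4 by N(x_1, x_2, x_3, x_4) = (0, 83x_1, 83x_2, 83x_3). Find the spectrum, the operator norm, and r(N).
sigma(N) = {0}; ||N|| = 83; r(N) = 0. (N is nilpotent with N^4 = 0.)

On C^4, N is a strictly lower-triangular matrix with 83 on the subdiagonal and zeros elsewhere, so its characteristic polynomial is lambda^4 and every eigenvalue is 0: sigma(N) = {0}. For the operator norm, N e_i = 83e_{i+1} for i = 1, ..., 3 and N e_4 = 0, so the singular values of N are 83 (with multiplicity 3) and 0; hence ||N|| = 83. The spectral radius r(N) = max|lambda| = 0. Note ||N|| > r(N) — characteristic of non-normal nilpotent operators. Indeed N^4 = 0.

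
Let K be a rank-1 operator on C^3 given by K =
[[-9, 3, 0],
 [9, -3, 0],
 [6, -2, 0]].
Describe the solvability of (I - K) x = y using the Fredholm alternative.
(I - K) is invertible (det(I - K) = 13 ≠ 0), so for every y in C^3 the equation (I - K) x = y has a unique solution.

K has rank 1, so it is an outer product K = u v^T: every row of K is a multiple of one row vector. Reading off the entries, u = (3, -3, -2) and v = (-3, 1, 0) (row i of K equals u_i·v^T). A rank-one matrix u v^T satisfies K u = u (v·u) and kills the (2)-dimensional subspace v^⊥, so its characteristic polynomial is lambda^2 (lambda - v·u) with v·u = tr K = -12. Hence the eigenvalues of I - K are 1 (multiplicity 2) and 1 - (-12) = 13, so det(I - K) = 13. (Direct check: I - K =
[[10, -3, 0],
 [-9, 4, 0],
 [-6, 2, 1]]
has determinant 13.) The finite-dimensional Fredholm alternative says: either (I - K) is invertible, or ker(I - K) ≠ {0} and then range(I - K) = ker((I - K)^*)^⊥, with dim ker(I - K) = dim ker((I - K)^*). Since det(I - K) ≠ 0, 1 is not an eigenvalue of K and ker(I - K) = {0}, so we are in the first case: for every y there is a unique x = (I - K)^(-1) y. Explicitly, by the Sherman–Morrison formula, (I - u v^T)^(-1) = I + u v^T/(1 - v·u), i.e. (I - K)^(-1) = I + K/(13).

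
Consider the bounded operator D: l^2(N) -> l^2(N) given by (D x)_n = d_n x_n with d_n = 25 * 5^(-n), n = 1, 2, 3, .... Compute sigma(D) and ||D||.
sigma(D) = {25 * 5^(-n) : n ≥ 1} ∪ {0}; ||D|| = 5

A bounded diagonal operator on l^2 with diagonal entries d_n has spectrum equal to the closure of {d_n : n ≥ 1}: every d_n is an eigenvalue (with eigenvector e_n), so {d_n} ⊂ sigma(D); the spectrum is closed, so its closure is too; and for lambda not in the closure, (D - lambda I) has bounded inverse (the diagonal entries 1/(d_n - lambda) are bounded). For our sequence d_n = 25 * 5^(-n), n = 1, 2, 3, ...:
  - {d_n} = {25 * 5^(-n) : n ≥ 1}; the only limit point is 0
  - closure = {25 * 5^(-n) : n ≥ 1} ∪ {0}
For the norm: a diagonal operator has ||D|| = sup_n |d_n|. Here d_n = 25 * 5^(-n) is positive and decreasing, so sup_n |d_n| = d_1 = 25/5 = 5. So ||D|| = 5.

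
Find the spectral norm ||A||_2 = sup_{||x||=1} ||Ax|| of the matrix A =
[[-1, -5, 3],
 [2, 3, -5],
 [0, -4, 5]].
||A||_2 ≈ 10.3695 (= sqrt(largest eigenvalue of A^T A))

||A||_2 = sigma_max(A) = sqrt(lambda_max(A^T A)). Form the symmetric matrix M = A^T A =
[[5, 11, -13],
 [11, 50, -50],
 [-13, -50, 59]].
Its characteristic polynomial (trace, sum of principal 2x2 minors, determinant of M give the coefficients) is
  p(λ) = det(λ I - M) = λ^3 - 114λ^2 + 705λ - 961.
No integer candidate from the rational root theorem (±divisors of 961) is a root, so the roots are irrational. The cubic discriminant is Δ = 727976457 > 0, so there are three distinct real roots. p(1) = -369 and p(2) = 1 have opposite signs, so a root lies in (1, 2); Newton's method refines it to λ ≈ 1.9962. p(4) = 99 and p(5) = -161 have opposite signs, so a root lies in (4, 5); Newton's method refines it to λ ≈ 4.4772. p(107) = -5669 and p(108) = 5195 have opposite signs, so a root lies in (107, 108); Newton's method refines it to λ ≈ 107.5266. Check (Vieta): the three roots sum to 114, matching tr M = 114.
So the eigenvalues of A^T A are ≈ 1.9962, 4.4772, 107.5266 (all ≥ 0, as they must be for A^T A). The largest is λ_max ≈ 107.5266, hence ||A||_2 = sqrt(λ_max) ≈ 10.3695.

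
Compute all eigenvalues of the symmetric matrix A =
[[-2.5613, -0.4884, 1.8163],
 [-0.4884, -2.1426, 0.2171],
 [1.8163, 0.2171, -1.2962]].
sigma(A) ≈ {-4, -2, 0}

A is real symmetric, so its spectrum consists of real eigenvalues. Expanding the characteristic polynomial of the displayed matrix gives
  det(λ I - A) = p(λ) = λ^3 + (6)λ^2 + (8)λ + (0).
Solving p(λ) = 0 yields eigenvalues ≈ -4, -2, 0. (A is shown rounded to 4 decimals, so these recover the underlying integer eigenvalues to within that precision.)
Verification: the trace of A = -6 equals the sum of eigenvalues -6, and det(A) ≈ -0.0003 matches the eigenvalue product 0.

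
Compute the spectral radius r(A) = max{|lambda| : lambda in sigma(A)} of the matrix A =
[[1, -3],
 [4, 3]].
r(A) = sqrt(15) ≈ 3.873

The eigenvalues of A are the roots of its characteristic polynomial. With M = A (coefficients from the trace and determinant):
  p(λ) = det(λ I - M) = λ^2 - 4λ + 15.
For λ^2 - 4λ + 15 the discriminant is -44. It is negative, so the roots are the complex-conjugate pair λ = 2 ± (sqrt(44)/2) i ≈ 2 ± 3.3166i. For a conjugate pair the product of the roots equals the constant term, so |λ|^2 = 15 and |λ| = sqrt(15) ≈ 3.873.
Thus the eigenvalues (to 4 decimals) are 2 ± 3.3166i (modulus 3.873). The spectral radius is the largest modulus: r(A) = sqrt(15) ≈ 3.873. (Cross-check: r(A) ≤ ||A||_2 ≈ 5.1492; equality holds whenever A is normal, though it can also hold for some non-normal A.)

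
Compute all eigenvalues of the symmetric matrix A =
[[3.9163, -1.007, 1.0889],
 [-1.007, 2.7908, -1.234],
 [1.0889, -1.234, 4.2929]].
sigma(A) ≈ {2, 3, 6}

A is real symmetric, so its spectrum consists of real eigenvalues. Expanding the characteristic polynomial of the displayed matrix gives
  det(λ I - A) = p(λ) = λ^3 + (-11)λ^2 + (36)λ + (-36).
Solving p(λ) = 0 yields eigenvalues ≈ 2, 3, 6. (A is shown rounded to 4 decimals, so these recover the underlying integer eigenvalues to within that precision.)
Verification: the trace of A = 11 equals the sum of eigenvalues 11, and det(A) ≈ 36.0001 matches the eigenvalue product 36.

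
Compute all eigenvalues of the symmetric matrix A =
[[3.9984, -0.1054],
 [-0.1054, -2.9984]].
sigma(A) ≈ {-3, 4}

A is real symmetric, so its spectrum consists of real eigenvalues. Expanding the characteristic polynomial of the displayed matrix gives
  det(λ I - A) = p(λ) = λ^2 + (-1)λ + (-12).
Solving p(λ) = 0 yields eigenvalues ≈ -3, 4. (A is shown rounded to 4 decimals, so these recover the underlying integer eigenvalues to within that precision.)
Verification: the trace of A = 1 equals the sum of eigenvalues 1, and det(A) ≈ -11.9999 matches the eigenvalue product -12.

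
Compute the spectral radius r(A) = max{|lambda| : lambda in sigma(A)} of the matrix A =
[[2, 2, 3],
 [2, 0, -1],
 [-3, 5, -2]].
r(A) ≈ 4.0733

The eigenvalues of A are the roots of its characteristic polynomial. With M = A (coefficients from the trace, the sum of principal 2x2 minors, and det A):
  p(λ) = det(λ I - M) = λ^3 + 6λ - 54.
No integer candidate from the rational root theorem (±divisors of 54) is a root, so the roots are irrational. The cubic discriminant is Δ = -79596 < 0, so there is one real root and a complex-conjugate pair. p(3) = -9 and p(4) = 34 have opposite signs, so a root lies in (3, 4); Newton's method refines it to λ ≈ 3.2546. Dividing out (λ - (3.2546)) leaves approximately λ^2 + 3.2546λ + 16.5921. For λ^2 + 3.2546λ + 16.5921 the discriminant is -55.7764. It is negative, so the remaining roots are the complex-conjugate pair λ ≈ -1.6273 ± 3.7342i. Their product equals the constant term, so |λ|^2 ≈ 16.5921 and |λ| ≈ 4.0733.
Thus the eigenvalues (to 4 decimals) are 3.2546 (modulus 3.2546); -1.6273 ± 3.7342i (modulus 4.0733). The spectral radius is the largest modulus: r(A) ≈ 4.0733. (Cross-check: r(A) ≤ ||A||_2 ≈ 6.2195; equality holds whenever A is normal, though it can also hold for some non-normal A.)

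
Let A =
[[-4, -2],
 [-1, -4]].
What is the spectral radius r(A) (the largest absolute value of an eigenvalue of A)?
r(A) = (8 + sqrt(8))/2 ≈ 5.4142

The eigenvalues of A are the roots of its characteristic polynomial. With M = A (coefficients from the trace and determinant):
  p(λ) = det(λ I - M) = λ^2 + 8λ + 14.
For λ^2 + 8λ + 14 the discriminant is 8. It is nonnegative but not a perfect square, so the roots are real and irrational: λ = (-8 ± sqrt(8))/2 ≈ -2.5858, -5.4142.
Thus the eigenvalues (to 4 decimals) are -2.5858 (modulus 2.5858); -5.4142 (modulus 5.4142). The spectral radius is the largest modulus: r(A) = (8 + sqrt(8))/2 ≈ 5.4142. (Cross-check: r(A) ≤ ||A||_2 ≈ 5.5311; equality holds whenever A is normal, though it can also hold for some non-normal A.)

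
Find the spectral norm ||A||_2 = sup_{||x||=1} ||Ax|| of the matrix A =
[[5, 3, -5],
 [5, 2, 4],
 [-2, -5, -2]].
||A||_2 ≈ 9.0518 (= sqrt(largest eigenvalue of A^T A))

||A||_2 = sigma_max(A) = sqrt(lambda_max(A^T A)). Form the symmetric matrix M = A^T A =
[[54, 35, -1],
 [35, 38, 3],
 [-1, 3, 45]].
Its characteristic polynomial (trace, sum of principal 2x2 minors, determinant of M give the coefficients) is
  p(λ) = det(λ I - M) = λ^3 - 137λ^2 + 4957λ - 36481.
No integer candidate from the rational root theorem (±divisors of 36481) is a root, so the roots are irrational. The cubic discriminant is Δ = 8765343712 > 0, so there are three distinct real roots. p(9) = -2236 and p(10) = 389 have opposite signs, so a root lies in (9, 10); Newton's method refines it to λ ≈ 9.8465. p(45) = 284 and p(46) = -1015 have opposite signs, so a root lies in (45, 46); Newton's method refines it to λ ≈ 45.2187. p(81) = -2380 and p(82) = 173 have opposite signs, so a root lies in (81, 82); Newton's method refines it to λ ≈ 81.9348. Check (Vieta): the three roots sum to 137, matching tr M = 137.
So the eigenvalues of A^T A are ≈ 9.8465, 45.2187, 81.9348 (all ≥ 0, as they must be for A^T A). The largest is λ_max ≈ 81.9348, hence ||A||_2 = sqrt(λ_max) ≈ 9.0518.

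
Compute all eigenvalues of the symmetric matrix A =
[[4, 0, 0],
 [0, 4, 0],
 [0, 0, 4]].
sigma(A) ≈ {4} (4 with multiplicity 3)

A is real symmetric, so its spectrum consists of real eigenvalues. Expanding the characteristic polynomial of the displayed matrix gives
  det(λ I - A) = p(λ) = λ^3 + (-12)λ^2 + (48)λ + (-64).
Solving p(λ) = 0 yields eigenvalues ≈ 4, 4, 4. (A is shown rounded to 4 decimals, so these recover the underlying integer eigenvalues to within that precision.)
Verification: the trace of A = 12 equals the sum of eigenvalues 12, and det(A) ≈ 64.0000 matches the eigenvalue product 64.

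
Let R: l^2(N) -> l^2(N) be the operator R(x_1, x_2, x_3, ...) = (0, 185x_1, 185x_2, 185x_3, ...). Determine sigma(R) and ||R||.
sigma(R) = closed disk {z in C : |z| ≤ 185}; ||R|| = 185

Note R = 185·U where U is the unit right shift (U x)_k = x_{k-1} (with x_0 := 0); so ||R|| = 185||U|| and sigma(R) = 185·sigma(U). ||R x||^2 = sum_{k≥1} |185x_k|^2 = 34225||x||^2, so ||R|| = 185 and sigma(R) ⊂ {|z| ≤ 185}. For any |lambda| < 185, the equation (R - lambda I) x = 0 forces x_1 = 0, then 185x_k = lambda x_{k+1} ⇒ x = 0, so R has no eigenvalues. But (R - lambda I) is not surjective for |lambda| < 185: solving (R - lambda I) x = e_1 would require x_n proportional to (lambda/185)^(-n), which is not in l^2. So every |lambda| < 185 lies in the residual spectrum. The boundary |lambda| = 185 is in the approximate point spectrum (the spectrum is closed). Hence sigma(R) is the closed disk of radius 185.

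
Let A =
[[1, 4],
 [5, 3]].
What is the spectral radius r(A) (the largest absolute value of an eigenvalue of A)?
r(A) = (4 + sqrt(84))/2 ≈ 6.5826

The eigenvalues of A are the roots of its characteristic polynomial. With M = A (coefficients from the trace and determinant):
  p(λ) = det(λ I - M) = λ^2 - 4λ - 17.
For λ^2 - 4λ - 17 the discriminant is 84. It is nonnegative but not a perfect square, so the roots are real and irrational: λ = (4 ± sqrt(84))/2 ≈ 6.5826, -2.5826.
Thus the eigenvalues (to 4 decimals) are 6.5826 (modulus 6.5826); -2.5826 (modulus 2.5826). The spectral radius is the largest modulus: r(A) = (4 + sqrt(84))/2 ≈ 6.5826. (Cross-check: r(A) ≤ ||A||_2 ≈ 6.6713; equality holds whenever A is normal, though it can also hold for some non-normal A.)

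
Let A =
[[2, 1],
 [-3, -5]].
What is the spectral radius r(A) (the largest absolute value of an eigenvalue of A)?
r(A) = (3 + sqrt(37))/2 ≈ 4.5414

The eigenvalues of A are the roots of its characteristic polynomial. With M = A (coefficients from the trace and determinant):
  p(λ) = det(λ I - M) = λ^2 + 3λ - 7.
For λ^2 + 3λ - 7 the discriminant is 37. It is nonnegative but not a perfect square, so the roots are real and irrational: λ = (-3 ± sqrt(37))/2 ≈ 1.5414, -4.5414.
Thus the eigenvalues (to 4 decimals) are 1.5414 (modulus 1.5414); -4.5414 (modulus 4.5414). The spectral radius is the largest modulus: r(A) = (3 + sqrt(37))/2 ≈ 4.5414. (Cross-check: r(A) ≤ ||A||_2 ≈ 6.1401; equality holds whenever A is normal, though it can also hold for some non-normal A.)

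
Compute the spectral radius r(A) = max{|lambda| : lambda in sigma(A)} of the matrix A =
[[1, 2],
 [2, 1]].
r(A) = 3

The eigenvalues of A are the roots of its characteristic polynomial. With M = A (coefficients from the trace and determinant):
  p(λ) = det(λ I - M) = λ^2 - 2λ - 3.
For λ^2 - 2λ - 3 the discriminant is 16. It is a perfect square (4^2), so the roots are rational: λ = (2 ± 4)/2 = 3, -1.
Thus the eigenvalues (to 4 decimals) are 3 (modulus 3); -1 (modulus 1). The spectral radius is the largest modulus: r(A) = 3. (Cross-check: r(A) ≤ ||A||_2 ≈ 3; equality holds whenever A is normal, though it can also hold for some non-normal A.)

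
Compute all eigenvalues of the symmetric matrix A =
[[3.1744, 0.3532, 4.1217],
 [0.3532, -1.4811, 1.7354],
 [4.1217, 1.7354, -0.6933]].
sigma(A) ≈ {-4, -1, 6}

A is real symmetric, so its spectrum consists of real eigenvalues. Expanding the characteristic polynomial of the displayed matrix gives
  det(λ I - A) = p(λ) = λ^3 + (-1)λ^2 + (-26)λ + (-24).
Solving p(λ) = 0 yields eigenvalues ≈ -4, -1, 6. (A is shown rounded to 4 decimals, so these recover the underlying integer eigenvalues to within that precision.)
Verification: the trace of A = 1 equals the sum of eigenvalues 1, and det(A) ≈ 24.0003 matches the eigenvalue product 24.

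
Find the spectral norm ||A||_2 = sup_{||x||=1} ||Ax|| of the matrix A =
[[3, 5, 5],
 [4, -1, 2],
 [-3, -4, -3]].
||A||_2 ≈ 9.9242 (= sqrt(largest eigenvalue of A^T A))

||A||_2 = sigma_max(A) = sqrt(lambda_max(A^T A)). Form the symmetric matrix M = A^T A =
[[34, 23, 32],
 [23, 42, 35],
 [32, 35, 38]].
Its characteristic polynomial (trace, sum of principal 2x2 minors, determinant of M give the coefficients) is
  p(λ) = det(λ I - M) = λ^3 - 114λ^2 + 1538λ - 1024.
No integer candidate from the rational root theorem (±divisors of 1024) is a root, so the roots are irrational. The cubic discriminant is Δ = 13324102384 > 0, so there are three distinct real roots. p(0) = -1024 and p(1) = 401 have opposite signs, so a root lies in (0, 1); Newton's method refines it to λ ≈ 0.7021. p(14) = 908 and p(15) = -229 have opposite signs, so a root lies in (14, 15); Newton's method refines it to λ ≈ 14.8082. p(98) = -3964 and p(99) = 4223 have opposite signs, so a root lies in (98, 99); Newton's method refines it to λ ≈ 98.4897. Check (Vieta): the three roots sum to 114, matching tr M = 114.
So the eigenvalues of A^T A are ≈ 0.7021, 14.8082, 98.4897 (all ≥ 0, as they must be for A^T A). The largest is λ_max ≈ 98.4897, hence ||A||_2 = sqrt(λ_max) ≈ 9.9242.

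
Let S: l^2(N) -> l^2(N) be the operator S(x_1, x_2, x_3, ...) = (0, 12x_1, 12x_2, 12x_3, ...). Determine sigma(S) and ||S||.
sigma(S) = closed disk {z in C : |z| ≤ 12}; ||S|| = 12

Note S = 12·U where U is the unit right shift (U x)_k = x_{k-1} (with x_0 := 0); so ||S|| = 12||U|| and sigma(S) = 12·sigma(U). ||S x||^2 = sum_{k≥1} |12x_k|^2 = 144||x||^2, so ||S|| = 12 and sigma(S) ⊂ {|z| ≤ 12}. For any |lambda| < 12, the equation (S - lambda I) x = 0 forces x_1 = 0, then 12x_k = lambda x_{k+1} ⇒ x = 0, so S has no eigenvalues. But (S - lambda I) is not surjective for |lambda| < 12: solving (S - lambda I) x = e_1 would require x_n proportional to (lambda/12)^(-n), which is not in l^2. So every |lambda| < 12 lies in the residual spectrum. The boundary |lambda| = 12 is in the approximate point spectrum (the spectrum is closed). Hence sigma(S) is the closed disk of radius 12.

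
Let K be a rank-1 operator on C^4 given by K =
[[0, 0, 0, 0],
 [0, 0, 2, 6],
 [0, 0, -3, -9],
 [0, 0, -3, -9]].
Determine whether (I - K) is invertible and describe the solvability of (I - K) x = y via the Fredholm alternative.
(I - K) is invertible (det(I - K) = 13 ≠ 0), so for every y in C^4 the equation (I - K) x = y has a unique solution.

K has rank 1, so it is an outer product K = u v^T: every row of K is a multiple of one row vector. Reading off the entries, u = (0, -2, 3, 3) and v = (0, 0, -1, -3) (row i of K equals u_i·v^T). A rank-one matrix u v^T satisfies K u = u (v·u) and kills the (3)-dimensional subspace v^⊥, so its characteristic polynomial is lambda^3 (lambda - v·u) with v·u = tr K = -12. Hence the eigenvalues of I - K are 1 (multiplicity 3) and 1 - (-12) = 13, so det(I - K) = 13. (Direct check: I - K =
[[1, 0, 0, 0],
 [0, 1, -2, -6],
 [0, 0, 4, 9],
 [0, 0, 3, 10]]
has determinant 13.) The finite-dimensional Fredholm alternative says: either (I - K) is invertible, or ker(I - K) ≠ {0} and then range(I - K) = ker((I - K)^*)^⊥, with dim ker(I - K) = dim ker((I - K)^*). Since det(I - K) ≠ 0, 1 is not an eigenvalue of K and ker(I - K) = {0}, so we are in the first case: for every y there is a unique x = (I - K)^(-1) y. Explicitly, by the Sherman–Morrison formula, (I - u v^T)^(-1) = I + u v^T/(1 - v·u), i.e. (I - K)^(-1) = I + K/(13).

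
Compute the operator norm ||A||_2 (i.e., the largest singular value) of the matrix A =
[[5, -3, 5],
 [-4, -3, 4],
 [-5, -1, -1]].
||A||_2 ≈ 8.6302 (= sqrt(largest eigenvalue of A^T A))

||A||_2 = sigma_max(A) = sqrt(lambda_max(A^T A)). Form the symmetric matrix M = A^T A =
[[66, 2, 14],
 [2, 19, -26],
 [14, -26, 42]].
Its characteristic polynomial (trace, sum of principal 2x2 minors, determinant of M give the coefficients) is
  p(λ) = det(λ I - M) = λ^3 - 127λ^2 + 3948λ - 2704.
No integer candidate from the rational root theorem (±divisors of 2704) is a root, so the roots are irrational. The cubic discriminant is Δ = 7303941200 > 0, so there are three distinct real roots. p(0) = -2704 and p(1) = 1118 have opposite signs, so a root lies in (0, 1); Newton's method refines it to λ ≈ 0.7006. p(51) = 968 and p(52) = -208 have opposite signs, so a root lies in (51, 52); Newton's method refines it to λ ≈ 51.8196. p(74) = -780 and p(75) = 896 have opposite signs, so a root lies in (74, 75); Newton's method refines it to λ ≈ 74.4798. Check (Vieta): the three roots sum to 127, matching tr M = 127.
So the eigenvalues of A^T A are ≈ 0.7006, 51.8196, 74.4798 (all ≥ 0, as they must be for A^T A). The largest is λ_max ≈ 74.4798, hence ||A||_2 = sqrt(λ_max) ≈ 8.6302.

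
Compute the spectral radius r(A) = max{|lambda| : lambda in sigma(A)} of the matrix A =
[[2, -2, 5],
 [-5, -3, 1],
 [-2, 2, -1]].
r(A) ≈ 5.4446

The eigenvalues of A are the roots of its characteristic polynomial. With M = A (coefficients from the trace, the sum of principal 2x2 minors, and det A):
  p(λ) = det(λ I - M) = λ^3 + 2λ^2 - 7λ + 64.
No integer candidate from the rational root theorem (±divisors of 64) is a root, so the roots are irrational. The cubic discriminant is Δ = -127200 < 0, so there is one real root and a complex-conjugate pair. p(-6) = -38 and p(-5) = 24 have opposite signs, so a root lies in (-6, -5); Newton's method refines it to λ ≈ -5.4446. Dividing out (λ - (-5.4446)) leaves approximately λ^2 - 3.4446λ + 11.7547. For λ^2 - 3.4446λ + 11.7547 the discriminant is -35.1534. It is negative, so the remaining roots are the complex-conjugate pair λ ≈ 1.7223 ± 2.9645i. Their product equals the constant term, so |λ|^2 ≈ 11.7547 and |λ| ≈ 3.4285.
Thus the eigenvalues (to 4 decimals) are -5.4446 (modulus 5.4446); 1.7223 ± 2.9645i (modulus 3.4285). The spectral radius is the largest modulus: r(A) ≈ 5.4446. (Cross-check: r(A) ≤ ||A||_2 ≈ 6.2222; equality holds whenever A is normal, though it can also hold for some non-normal A.)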